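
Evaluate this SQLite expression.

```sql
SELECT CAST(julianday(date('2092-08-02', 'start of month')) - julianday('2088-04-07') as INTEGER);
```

`start of month` rewinds 2092-08-02 to 2092-08-01.
23 days remain in April 2088 after the 7th (30 − 7).
Full months from May 2088 through July 2092 contribute their day counts.
Then 1 day into August 2092.
Total: 23 + 31 + 30 + 31 + 31 + 30 + 31 + 30 + 31 + 31 + 28 + 31 + 30 + 31 + 30 + 31 + 31 + 30 + 31 + 30 + 31 + 31 + 28 + 31 + 30 + 31 + 30 + 31 + 31 + 30 + 31 + 30 + 31 + 31 + 28 + 31 + 30 + 31 + 30 + 31 + 31 + 30 + 31 + 30 + 31 + 31 + 29 + 31 + 30 + 31 + 30 + 31 + 1 = 1577.

1577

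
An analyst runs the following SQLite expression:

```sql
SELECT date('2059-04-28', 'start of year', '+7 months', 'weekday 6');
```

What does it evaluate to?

2059-08-02

`start of year` rewinds 2059-04-28 to 2059-01-01.
Adding +7 months to 2059-01-01 gives 2059-08-01.
`weekday 6` advances to the next Saturday; 2059-08-01 is a Friday, so it moves forward to 2059-08-02.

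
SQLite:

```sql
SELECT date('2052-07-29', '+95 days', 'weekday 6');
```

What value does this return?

Applying '+95 days' to 2052-07-29: counting 95 days forward gives 2052-11-01.
`weekday 6` advances to the next Saturday; 2052-11-01 is a Friday, so it moves forward to 2052-11-02.

2052-11-02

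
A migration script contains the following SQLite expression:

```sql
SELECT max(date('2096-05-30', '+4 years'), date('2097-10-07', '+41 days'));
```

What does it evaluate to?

date('2096-05-30', '+4 years') → 2100-05-30.
date('2097-10-07', '+41 days') → 2097-11-17.
Later of the two is 2100-05-30.

2100-05-30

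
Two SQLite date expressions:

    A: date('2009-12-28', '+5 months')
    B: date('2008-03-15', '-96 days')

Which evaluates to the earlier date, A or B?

B

A = 2010-05-28.
B = 2007-12-10.
B is earlier.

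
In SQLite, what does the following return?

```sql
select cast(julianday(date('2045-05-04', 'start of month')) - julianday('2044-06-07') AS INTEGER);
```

`start of month` rewinds 2045-05-04 to 2045-05-01.
23 days remain in June 2044 after the 7th (30 − 7).
Full months from July 2044 through April 2045 contribute their day counts.
Then 1 day into May 2045.
Total: 23 + 31 + 31 + 30 + 31 + 30 + 31 + 31 + 28 + 31 + 30 + 1 = 328.

328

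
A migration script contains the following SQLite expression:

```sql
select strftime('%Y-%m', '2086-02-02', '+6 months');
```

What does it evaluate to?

2086-08

First apply '+6 months': 2086-02-02 → 2086-08-02.
`%Y-%m` extracts the year-month: 2086-08.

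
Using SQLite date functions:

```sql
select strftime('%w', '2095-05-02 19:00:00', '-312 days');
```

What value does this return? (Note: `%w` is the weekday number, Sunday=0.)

First apply '-312 days': 2095-05-02 19:00:00 → 2094-06-24 19:00:00.
2094-06-24 is a Thursday; with Sunday=0 that is 4.

4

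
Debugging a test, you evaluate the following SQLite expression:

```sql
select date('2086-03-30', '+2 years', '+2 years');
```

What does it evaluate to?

Adding +2 years to 2086-03-30 gives 2088-03-30.
Adding +2 years to 2088-03-30 gives 2090-03-30.

2090-03-30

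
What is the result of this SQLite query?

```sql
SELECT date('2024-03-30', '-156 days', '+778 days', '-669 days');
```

Applying '-156 days' to 2024-03-30: counting 156 days back gives 2023-10-26.
Applying '+778 days' to 2023-10-26: counting 778 days forward gives 2025-12-12.
Applying '-669 days' to 2025-12-12: counting 669 days back gives 2024-02-12.

2024-02-12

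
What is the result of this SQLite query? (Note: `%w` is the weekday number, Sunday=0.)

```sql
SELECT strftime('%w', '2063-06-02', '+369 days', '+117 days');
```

First apply '+369 days', '+117 days': 2063-06-02 → 2064-09-30.
2064-09-30 is a Tuesday; with Sunday=0 that is 2.

2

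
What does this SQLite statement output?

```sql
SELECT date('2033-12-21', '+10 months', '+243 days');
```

Adding +10 months to 2033-12-21 gives 2034-10-21.
Applying '+243 days' to 2034-10-21: counting 243 days forward gives 2035-06-21.

2035-06-21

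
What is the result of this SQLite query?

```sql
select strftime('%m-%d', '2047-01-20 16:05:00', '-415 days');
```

First apply '-415 days': 2047-01-20 16:05:00 → 2045-12-01 16:05:00.
`%m-%d` extracts the month-day: 12-01.

12-01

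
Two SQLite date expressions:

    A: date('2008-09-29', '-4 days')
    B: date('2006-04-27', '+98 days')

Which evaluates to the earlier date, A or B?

B

A = 2008-09-25.
B = 2006-08-03.
B is earlier.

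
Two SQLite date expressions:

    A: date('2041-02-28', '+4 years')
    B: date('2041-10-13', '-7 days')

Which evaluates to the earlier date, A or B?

A = 2045-02-28.
B = 2041-10-06.
B is earlier.

B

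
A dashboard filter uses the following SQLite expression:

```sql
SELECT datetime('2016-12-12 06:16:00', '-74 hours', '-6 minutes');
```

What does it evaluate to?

-74 hours from 2016-12-12 06:16:00 is 2016-12-09 04:16:00 (crosses midnight).
-6 minutes from 2016-12-09 04:16:00 is 2016-12-09 04:10:00.

2016-12-09 04:10:00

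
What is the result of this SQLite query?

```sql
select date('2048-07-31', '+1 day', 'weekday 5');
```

2048-08-07

July 2048 has 31 days; 0 remain after the 31st, so 1 days reach 2048-08-01.
`weekday 5` advances to the next Friday; 2048-08-01 is a Saturday, so it moves forward to 2048-08-07.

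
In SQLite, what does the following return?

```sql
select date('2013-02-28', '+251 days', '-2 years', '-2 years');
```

Applying '+251 days' to 2013-02-28: counting 251 days forward gives 2013-11-06.
Adding -2 years to 2013-11-06 gives 2011-11-06.
Adding -2 years to 2011-11-06 gives 2009-11-06.

2009-11-06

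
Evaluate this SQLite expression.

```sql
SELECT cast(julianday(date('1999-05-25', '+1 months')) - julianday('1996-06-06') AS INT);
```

Adding +1 month to 1999-05-25 gives 1999-06-25.
24 days remain in June 1996 after the 6th (30 − 6).
Full months from July 1996 through May 1999 contribute their day counts.
Then 25 days into June 1999.
Total: 24 + 31 + 31 + 30 + 31 + 30 + 31 + 31 + 28 + 31 + 30 + 31 + 30 + 31 + 31 + 30 + 31 + 30 + 31 + 31 + 28 + 31 + 30 + 31 + 30 + 31 + 31 + 30 + 31 + 30 + 31 + 31 + 28 + 31 + 30 + 31 + 25 = 1114.

1114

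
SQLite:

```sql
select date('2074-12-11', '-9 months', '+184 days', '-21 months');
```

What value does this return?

2072-12-11

Adding -9 months to 2074-12-11 gives 2074-03-11.
Applying '+184 days' to 2074-03-11: counting 184 days forward gives 2074-09-11.
Adding -21 months to 2074-09-11 gives 2072-12-11.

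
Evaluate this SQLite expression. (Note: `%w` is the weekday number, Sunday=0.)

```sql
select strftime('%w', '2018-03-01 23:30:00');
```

4

2018-03-01 is a Thursday; with Sunday=0 that is 4.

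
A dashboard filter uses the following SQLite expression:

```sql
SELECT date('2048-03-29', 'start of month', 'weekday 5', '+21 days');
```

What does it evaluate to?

`start of month` rewinds 2048-03-29 to 2048-03-01.
`weekday 5` advances to the next Friday; 2048-03-01 is a Sunday, so it moves forward to 2048-03-06.
Advancing 21 more days within March lands on 2048-03-27.

2048-03-27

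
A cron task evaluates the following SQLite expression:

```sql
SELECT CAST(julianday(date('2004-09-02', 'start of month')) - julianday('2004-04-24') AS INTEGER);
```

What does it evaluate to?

`start of month` rewinds 2004-09-02 to 2004-09-01.
6 days remain in April 2004 after the 24th (30 − 24).
May 2004: 31 days.
June 2004: 30 days.
July 2004: 31 days.
August 2004: 31 days.
Then 1 day into September 2004.
Total: 6 + 31 + 30 + 31 + 31 + 1 = 130.

130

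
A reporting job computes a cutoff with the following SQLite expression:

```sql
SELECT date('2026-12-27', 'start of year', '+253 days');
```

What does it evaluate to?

`start of year` rewinds 2026-12-27 to 2026-01-01.
Applying '+253 days' to 2026-01-01: counting 253 days forward gives 2026-09-11.

2026-09-11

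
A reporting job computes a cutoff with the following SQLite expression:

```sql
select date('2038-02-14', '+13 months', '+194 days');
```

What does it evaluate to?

Adding +13 months to 2038-02-14 gives 2039-03-14.
Applying '+194 days' to 2039-03-14: counting 194 days forward gives 2039-09-24.

2039-09-24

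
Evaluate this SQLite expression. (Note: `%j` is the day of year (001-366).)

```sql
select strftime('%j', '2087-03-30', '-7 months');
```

242

First apply '-7 months': 2087-03-30 → 2086-08-30.
Day-of-year for 2086-08-30: days since 2086-01-01 inclusive = 242, zero-padded to 242.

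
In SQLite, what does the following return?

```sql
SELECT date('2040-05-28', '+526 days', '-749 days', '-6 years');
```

2033-10-18

Applying '+526 days' to 2040-05-28: counting 526 days forward gives 2041-11-05.
Applying '-749 days' to 2041-11-05: counting 749 days back gives 2039-10-18.
Adding -6 years to 2039-10-18 gives 2033-10-18.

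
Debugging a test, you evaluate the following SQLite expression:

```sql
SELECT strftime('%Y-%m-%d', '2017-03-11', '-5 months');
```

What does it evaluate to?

First apply '-5 months': 2017-03-11 → 2016-10-11.
`%Y-%m-%d` extracts the ISO date: 2016-10-11.

2016-10-11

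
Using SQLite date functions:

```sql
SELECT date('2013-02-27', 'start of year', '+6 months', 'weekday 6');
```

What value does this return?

2013-07-06

`start of year` rewinds 2013-02-27 to 2013-01-01.
Adding +6 months to 2013-01-01 gives 2013-07-01.
`weekday 6` advances to the next Saturday; 2013-07-01 is a Monday, so it moves forward to 2013-07-06.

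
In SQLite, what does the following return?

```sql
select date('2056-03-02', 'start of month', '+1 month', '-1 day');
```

`start of month` rewinds 2056-03-02 to 2056-03-01.
Adding +1 month to 2056-03-01 gives 2056-04-01.
Going back 1 day from 2056-04-01 reaches 2056-03-31 (last day of March, 31 days).

2056-03-31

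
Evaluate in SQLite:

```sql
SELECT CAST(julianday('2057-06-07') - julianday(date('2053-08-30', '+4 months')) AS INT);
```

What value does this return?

Adding +4 months to 2053-08-30 gives 2053-12-30.
1 day remains in December 2053 after the 30th (31 − 30).
Full months from January 2054 through May 2057 contribute their day counts.
Then 7 days into June 2057.
Total: 1 + 31 + 28 + 31 + 30 + 31 + 30 + 31 + 31 + 30 + 31 + 30 + 31 + 31 + 28 + 31 + 30 + 31 + 30 + 31 + 31 + 30 + 31 + 30 + 31 + 31 + 29 + 31 + 30 + 31 + 30 + 31 + 31 + 30 + 31 + 30 + 31 + 31 + 28 + 31 + 30 + 31 + 7 = 1255.

1255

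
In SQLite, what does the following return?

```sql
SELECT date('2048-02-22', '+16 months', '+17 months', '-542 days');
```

2049-05-29

Adding +16 months to 2048-02-22 gives 2049-06-22.
Adding +17 months to 2049-06-22 gives 2050-11-22.
Applying '-542 days' to 2050-11-22: counting 542 days back gives 2049-05-29.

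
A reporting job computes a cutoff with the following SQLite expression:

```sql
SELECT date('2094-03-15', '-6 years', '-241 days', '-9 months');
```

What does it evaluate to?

Adding -6 years to 2094-03-15 gives 2088-03-15.
Applying '-241 days' to 2088-03-15: counting 241 days back gives 2087-07-18.
Adding -9 months to 2087-07-18 gives 2086-10-18.

2086-10-18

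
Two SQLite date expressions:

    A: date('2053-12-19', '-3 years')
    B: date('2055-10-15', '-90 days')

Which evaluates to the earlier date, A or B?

A = 2050-12-19.
B = 2055-07-17.
A is earlier.

A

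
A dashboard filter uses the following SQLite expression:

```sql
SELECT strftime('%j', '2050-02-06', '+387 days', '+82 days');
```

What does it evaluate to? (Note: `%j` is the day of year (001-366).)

141

First apply '+387 days', '+82 days': 2050-02-06 → 2051-05-21.
Day-of-year for 2051-05-21: days since 2051-01-01 inclusive = 141, zero-padded to 141.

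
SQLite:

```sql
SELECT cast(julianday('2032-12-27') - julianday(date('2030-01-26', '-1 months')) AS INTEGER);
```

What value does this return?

Adding -1 month to 2030-01-26 gives 2029-12-26.
5 days remain in December 2029 after the 26th (31 − 26).
Full months from January 2030 through November 2032 contribute their day counts.
Then 27 days into December 2032.
Total: 5 + 31 + 28 + 31 + 30 + 31 + 30 + 31 + 31 + 30 + 31 + 30 + 31 + 31 + 28 + 31 + 30 + 31 + 30 + 31 + 31 + 30 + 31 + 30 + 31 + 31 + 29 + 31 + 30 + 31 + 30 + 31 + 31 + 30 + 31 + 30 + 27 = 1097.

1097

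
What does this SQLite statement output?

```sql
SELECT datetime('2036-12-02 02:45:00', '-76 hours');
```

-76 hours from 2036-12-02 02:45:00 is 2036-11-28 22:45:00 (crosses midnight).

2036-11-28 22:45:00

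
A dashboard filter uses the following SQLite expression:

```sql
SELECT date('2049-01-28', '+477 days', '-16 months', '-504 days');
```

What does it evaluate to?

Applying '+477 days' to 2049-01-28: counting 477 days forward gives 2050-05-20.
Adding -16 months to 2050-05-20 gives 2049-01-20.
Applying '-504 days' to 2049-01-20: counting 504 days back gives 2047-09-04.

2047-09-04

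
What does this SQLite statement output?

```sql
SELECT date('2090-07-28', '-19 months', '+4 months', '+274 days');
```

2090-01-27

Adding -19 months to 2090-07-28 gives 2088-12-28.
Adding +4 months to 2088-12-28 gives 2089-04-28.
Applying '+274 days' to 2089-04-28: counting 274 days forward gives 2090-01-27.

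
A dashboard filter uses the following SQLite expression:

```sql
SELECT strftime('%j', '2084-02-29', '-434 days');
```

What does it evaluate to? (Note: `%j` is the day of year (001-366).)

356

First apply '-434 days': 2084-02-29 → 2082-12-22.
Day-of-year for 2082-12-22: days since 2082-01-01 inclusive = 356, zero-padded to 356.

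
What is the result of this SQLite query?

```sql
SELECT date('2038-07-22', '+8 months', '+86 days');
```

2039-06-16

Adding +8 months to 2038-07-22 gives 2039-03-22.
Applying '+86 days' to 2039-03-22: counting 86 days forward gives 2039-06-16.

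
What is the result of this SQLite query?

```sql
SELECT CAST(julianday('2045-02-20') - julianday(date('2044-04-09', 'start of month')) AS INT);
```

`start of month` rewinds 2044-04-09 to 2044-04-01.
29 days remain in April 2044 after the 1st (30 − 1).
Full months from May 2044 through January 2045 contribute their day counts.
Then 20 days into February 2045.
Total: 29 + 31 + 30 + 31 + 31 + 30 + 31 + 30 + 31 + 31 + 20 = 325.

325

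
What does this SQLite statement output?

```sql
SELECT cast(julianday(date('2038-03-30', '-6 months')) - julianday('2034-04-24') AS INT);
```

1255

Adding -6 months to 2038-03-30 gives 2037-09-30.
6 days remain in April 2034 after the 24th (30 − 24).
Full months from May 2034 through August 2037 contribute their day counts.
Then 30 days into September 2037.
Total: 6 + 31 + 30 + 31 + 31 + 30 + 31 + 30 + 31 + 31 + 28 + 31 + 30 + 31 + 30 + 31 + 31 + 30 + 31 + 30 + 31 + 31 + 29 + 31 + 30 + 31 + 30 + 31 + 31 + 30 + 31 + 30 + 31 + 31 + 28 + 31 + 30 + 31 + 30 + 31 + 31 + 30 = 1255.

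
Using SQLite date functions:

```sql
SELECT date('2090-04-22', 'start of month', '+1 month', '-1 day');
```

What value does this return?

2090-04-30

`start of month` rewinds 2090-04-22 to 2090-04-01.
Adding +1 month to 2090-04-01 gives 2090-05-01.
Going back 1 day from 2090-05-01 reaches 2090-04-30 (last day of April, 30 days).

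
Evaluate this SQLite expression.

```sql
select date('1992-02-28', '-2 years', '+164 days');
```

1990-08-11

Adding -2 years to 1992-02-28 gives 1990-02-28.
Applying '+164 days' to 1990-02-28: counting 164 days forward gives 1990-08-11.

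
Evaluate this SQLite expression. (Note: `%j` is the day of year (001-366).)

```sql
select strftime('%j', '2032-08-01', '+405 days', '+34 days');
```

First apply '+405 days', '+34 days': 2032-08-01 → 2033-10-14.
Day-of-year for 2033-10-14: days since 2033-01-01 inclusive = 287, zero-padded to 287.

287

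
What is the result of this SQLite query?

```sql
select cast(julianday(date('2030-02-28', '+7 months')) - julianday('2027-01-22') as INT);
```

1345

Adding +7 months to 2030-02-28 gives 2030-09-28.
9 days remain in January 2027 after the 22nd (31 − 22).
Full months from February 2027 through August 2030 contribute their day counts.
Then 28 days into September 2030.
Total: 9 + 28 + 31 + 30 + 31 + 30 + 31 + 31 + 30 + 31 + 30 + 31 + 31 + 29 + 31 + 30 + 31 + 30 + 31 + 31 + 30 + 31 + 30 + 31 + 31 + 28 + 31 + 30 + 31 + 30 + 31 + 31 + 30 + 31 + 30 + 31 + 31 + 28 + 31 + 30 + 31 + 30 + 31 + 31 + 28 = 1345.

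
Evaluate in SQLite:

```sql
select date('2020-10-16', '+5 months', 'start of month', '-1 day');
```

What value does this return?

2021-02-28

Adding +5 months to 2020-10-16 gives 2021-03-16.
`start of month` rewinds 2021-03-16 to 2021-03-01.
Going back 1 day from 2021-03-01 reaches 2021-02-28 (last day of February, 28 days).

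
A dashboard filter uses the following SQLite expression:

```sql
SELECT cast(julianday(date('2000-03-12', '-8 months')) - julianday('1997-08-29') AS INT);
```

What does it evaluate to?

682

Adding -8 months to 2000-03-12 gives 1999-07-12.
2 days remain in August 1997 after the 29th (31 − 29).
Full months from September 1997 through June 1999 contribute their day counts.
Then 12 days into July 1999.
Total: 2 + 30 + 31 + 30 + 31 + 31 + 28 + 31 + 30 + 31 + 30 + 31 + 31 + 30 + 31 + 30 + 31 + 31 + 28 + 31 + 30 + 31 + 30 + 12 = 682.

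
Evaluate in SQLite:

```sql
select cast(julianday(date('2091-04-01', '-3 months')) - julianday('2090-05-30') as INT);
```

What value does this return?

216

Adding -3 months to 2091-04-01 gives 2091-01-01.
1 day remains in May 2090 after the 30th (31 − 30).
Full months from June 2090 through December 2090 contribute their day counts.
Then 1 day into January 2091.
Total: 1 + 30 + 31 + 31 + 30 + 31 + 30 + 31 + 1 = 216.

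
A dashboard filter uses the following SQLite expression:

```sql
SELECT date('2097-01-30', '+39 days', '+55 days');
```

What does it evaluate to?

January 2097 has 31 days; 1 remain after the 30th, so 2 days reach 2097-02-01.
February 2097 has 28 days; 27 remain after the 1st, so 28 days reach 2097-03-01.
Advancing 9 more days within March lands on 2097-03-10.
Applying '+55 days' to 2097-03-10: counting 55 days forward gives 2097-05-04.

2097-05-04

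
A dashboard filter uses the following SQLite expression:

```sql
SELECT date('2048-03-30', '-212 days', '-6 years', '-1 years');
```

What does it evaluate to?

Applying '-212 days' to 2048-03-30: counting 212 days back gives 2047-08-31.
Adding -6 years to 2047-08-31 gives 2041-08-31.
Adding -1 year to 2041-08-31 gives 2040-08-31.

2040-08-31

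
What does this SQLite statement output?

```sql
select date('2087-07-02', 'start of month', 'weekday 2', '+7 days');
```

2087-07-08

`start of month` rewinds 2087-07-02 to 2087-07-01.
`weekday 2` advances to the next Tuesday; 2087-07-01 is already a Tuesday, so it stays at 2087-07-01.
Advancing 7 more days within July lands on 2087-07-08.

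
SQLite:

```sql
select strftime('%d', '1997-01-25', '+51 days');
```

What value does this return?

17

First apply '+51 days': 1997-01-25 → 1997-03-17.
`%d` extracts the 2-digit day of month: 17.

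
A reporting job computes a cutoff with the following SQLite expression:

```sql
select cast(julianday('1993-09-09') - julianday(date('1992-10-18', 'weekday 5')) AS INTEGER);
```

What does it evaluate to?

`weekday 5` advances to the next Friday; 1992-10-18 is a Sunday, so it moves forward to 1992-10-23.
8 days remain in October 1992 after the 23rd (31 − 23).
Full months from November 1992 through August 1993 contribute their day counts.
Then 9 days into September 1993.
Total: 8 + 30 + 31 + 31 + 28 + 31 + 30 + 31 + 30 + 31 + 31 + 9 = 321.

321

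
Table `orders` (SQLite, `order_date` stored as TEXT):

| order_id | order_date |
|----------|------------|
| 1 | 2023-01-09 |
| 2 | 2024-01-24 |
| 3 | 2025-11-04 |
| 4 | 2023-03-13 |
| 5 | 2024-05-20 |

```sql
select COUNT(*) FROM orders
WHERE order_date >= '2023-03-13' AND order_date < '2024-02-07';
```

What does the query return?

Rows in [2023-03-13, 2024-02-07): 2024-01-24, 2023-03-13 → 2 rows.

2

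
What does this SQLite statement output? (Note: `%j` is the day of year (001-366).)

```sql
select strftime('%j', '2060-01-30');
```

030

Day-of-year for 2060-01-30: days since 2060-01-01 inclusive = 30, zero-padded to 030.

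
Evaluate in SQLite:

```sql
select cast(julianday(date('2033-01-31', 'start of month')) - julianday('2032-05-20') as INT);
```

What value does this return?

`start of month` rewinds 2033-01-31 to 2033-01-01.
11 days remain in May 2032 after the 20th (31 − 20).
Full months from June 2032 through December 2032 contribute their day counts.
Then 1 day into January 2033.
Total: 11 + 30 + 31 + 31 + 30 + 31 + 30 + 31 + 1 = 226.

226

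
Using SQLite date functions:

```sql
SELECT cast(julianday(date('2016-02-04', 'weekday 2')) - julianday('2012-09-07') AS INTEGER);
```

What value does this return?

`weekday 2` advances to the next Tuesday; 2016-02-04 is a Thursday, so it moves forward to 2016-02-09.
23 days remain in September 2012 after the 7th (30 − 7).
Full months from October 2012 through January 2016 contribute their day counts.
Then 9 days into February 2016.
Total: 23 + 31 + 30 + 31 + 31 + 28 + 31 + 30 + 31 + 30 + 31 + 31 + 30 + 31 + 30 + 31 + 31 + 28 + 31 + 30 + 31 + 30 + 31 + 31 + 30 + 31 + 30 + 31 + 31 + 28 + 31 + 30 + 31 + 30 + 31 + 31 + 30 + 31 + 30 + 31 + 31 + 9 = 1250.

1250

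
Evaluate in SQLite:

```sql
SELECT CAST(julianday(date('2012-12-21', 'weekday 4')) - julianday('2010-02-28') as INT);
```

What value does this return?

`weekday 4` advances to the next Thursday; 2012-12-21 is a Friday, so it moves forward to 2012-12-27.
0 days remain in February 2010 after the 28th (28 − 28).
Full months from March 2010 through November 2012 contribute their day counts.
Then 27 days into December 2012.
Total: 0 + 31 + 30 + 31 + 30 + 31 + 31 + 30 + 31 + 30 + 31 + 31 + 28 + 31 + 30 + 31 + 30 + 31 + 31 + 30 + 31 + 30 + 31 + 31 + 29 + 31 + 30 + 31 + 30 + 31 + 31 + 30 + 31 + 30 + 27 = 1033.

1033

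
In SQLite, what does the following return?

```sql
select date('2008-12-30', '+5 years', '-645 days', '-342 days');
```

Adding +5 years to 2008-12-30 gives 2013-12-30.
Applying '-645 days' to 2013-12-30: counting 645 days back gives 2012-03-25.
Applying '-342 days' to 2012-03-25: counting 342 days back gives 2011-04-18.

2011-04-18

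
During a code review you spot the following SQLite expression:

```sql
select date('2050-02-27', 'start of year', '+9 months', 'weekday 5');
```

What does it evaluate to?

`start of year` rewinds 2050-02-27 to 2050-01-01.
Adding +9 months to 2050-01-01 gives 2050-10-01.
`weekday 5` advances to the next Friday; 2050-10-01 is a Saturday, so it moves forward to 2050-10-07.

2050-10-07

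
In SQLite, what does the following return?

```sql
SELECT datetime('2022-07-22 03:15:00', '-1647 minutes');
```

2022-07-20 23:48:00

1647 minutes = 27h 27m; -1647 minutes from 2022-07-22 03:15:00 is 2022-07-20 23:48:00 (crosses midnight).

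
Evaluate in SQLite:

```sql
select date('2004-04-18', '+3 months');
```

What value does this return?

Adding +3 months to 2004-04-18 gives 2004-07-18.

2004-07-18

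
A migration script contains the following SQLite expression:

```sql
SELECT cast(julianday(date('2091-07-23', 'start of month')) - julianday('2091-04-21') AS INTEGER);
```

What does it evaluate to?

71

`start of month` rewinds 2091-07-23 to 2091-07-01.
9 days remain in April 2091 after the 21st (30 − 21).
May 2091: 31 days.
June 2091: 30 days.
Then 1 day into July 2091.
Total: 9 + 31 + 30 + 1 = 71.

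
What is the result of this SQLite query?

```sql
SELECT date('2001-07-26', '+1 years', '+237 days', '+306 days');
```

2004-01-20

Adding +1 year to 2001-07-26 gives 2002-07-26.
Applying '+237 days' to 2002-07-26: counting 237 days forward gives 2003-03-20.
Applying '+306 days' to 2003-03-20: counting 306 days forward gives 2004-01-20.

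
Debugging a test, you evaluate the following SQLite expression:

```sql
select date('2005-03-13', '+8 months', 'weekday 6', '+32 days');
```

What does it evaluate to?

2005-12-21

Adding +8 months to 2005-03-13 gives 2005-11-13.
`weekday 6` advances to the next Saturday; 2005-11-13 is a Sunday, so it moves forward to 2005-11-19.
November 2005 has 30 days; 11 remain after the 19th, so 12 days reach 2005-12-01.
Advancing 20 more days within December lands on 2005-12-21.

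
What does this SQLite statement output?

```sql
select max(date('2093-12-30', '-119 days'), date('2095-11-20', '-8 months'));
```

date('2093-12-30', '-119 days') → 2093-09-02.
date('2095-11-20', '-8 months') → 2095-03-20.
Later of the two is 2095-03-20.

2095-03-20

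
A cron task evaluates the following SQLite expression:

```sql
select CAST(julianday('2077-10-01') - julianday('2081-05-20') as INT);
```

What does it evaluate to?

-1327

30 days remain in October 2077 after the 1st (31 − 1).
Full months from November 2077 through April 2081 contribute their day counts.
Then 20 days into May 2081.
Total: 30 + 30 + 31 + 31 + 28 + 31 + 30 + 31 + 30 + 31 + 31 + 30 + 31 + 30 + 31 + 31 + 28 + 31 + 30 + 31 + 30 + 31 + 31 + 30 + 31 + 30 + 31 + 31 + 29 + 31 + 30 + 31 + 30 + 31 + 31 + 30 + 31 + 30 + 31 + 31 + 28 + 31 + 30 + 20 = 1327.
The subtraction is earlier − later, so the result is −1327 → -1327.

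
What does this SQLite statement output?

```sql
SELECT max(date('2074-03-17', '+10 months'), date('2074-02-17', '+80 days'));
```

2075-01-17

date('2074-03-17', '+10 months') → 2075-01-17.
date('2074-02-17', '+80 days') → 2074-05-08.
Later of the two is 2075-01-17.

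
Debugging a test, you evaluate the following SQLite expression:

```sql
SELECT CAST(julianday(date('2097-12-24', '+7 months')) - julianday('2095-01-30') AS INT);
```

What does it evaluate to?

1271

Adding +7 months to 2097-12-24 gives 2098-07-24.
1 day remains in January 2095 after the 30th (31 − 30).
Full months from February 2095 through June 2098 contribute their day counts.
Then 24 days into July 2098.
Total: 1 + 28 + 31 + 30 + 31 + 30 + 31 + 31 + 30 + 31 + 30 + 31 + 31 + 29 + 31 + 30 + 31 + 30 + 31 + 31 + 30 + 31 + 30 + 31 + 31 + 28 + 31 + 30 + 31 + 30 + 31 + 31 + 30 + 31 + 30 + 31 + 31 + 28 + 31 + 30 + 31 + 30 + 24 = 1271.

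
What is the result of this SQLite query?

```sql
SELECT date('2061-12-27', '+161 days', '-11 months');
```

2061-07-06

Applying '+161 days' to 2061-12-27: counting 161 days forward gives 2062-06-06.
Adding -11 months to 2062-06-06 gives 2061-07-06.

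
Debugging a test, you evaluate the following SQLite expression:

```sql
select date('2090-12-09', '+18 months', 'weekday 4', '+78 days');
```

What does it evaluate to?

2092-08-29

Adding +18 months to 2090-12-09 gives 2092-06-09.
`weekday 4` advances to the next Thursday; 2092-06-09 is a Monday, so it moves forward to 2092-06-12.
Applying '+78 days' to 2092-06-12: counting 78 days forward gives 2092-08-29.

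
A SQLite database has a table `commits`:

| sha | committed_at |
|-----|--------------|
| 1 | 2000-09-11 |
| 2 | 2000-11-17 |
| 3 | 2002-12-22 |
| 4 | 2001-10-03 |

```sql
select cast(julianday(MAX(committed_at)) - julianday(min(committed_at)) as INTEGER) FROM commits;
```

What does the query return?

MIN = 2000-09-11, MAX = 2002-12-22.
19 days remain in September 2000 after the 11th (30 − 11).
Full months from October 2000 through November 2002 contribute their day counts.
Then 22 days into December 2002.
Total: 19 + 31 + 30 + 31 + 31 + 28 + 31 + 30 + 31 + 30 + 31 + 31 + 30 + 31 + 30 + 31 + 31 + 28 + 31 + 30 + 31 + 30 + 31 + 31 + 30 + 31 + 30 + 22 = 832.

832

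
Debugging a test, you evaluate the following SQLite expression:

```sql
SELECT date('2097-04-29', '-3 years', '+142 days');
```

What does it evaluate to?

Adding -3 years to 2097-04-29 gives 2094-04-29.
Applying '+142 days' to 2094-04-29: counting 142 days forward gives 2094-09-18.

2094-09-18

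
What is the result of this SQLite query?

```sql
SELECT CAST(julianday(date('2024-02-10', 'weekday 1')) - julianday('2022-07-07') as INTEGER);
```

`weekday 1` advances to the next Monday; 2024-02-10 is a Saturday, so it moves forward to 2024-02-12.
24 days remain in July 2022 after the 7th (31 − 7).
Full months from August 2022 through January 2024 contribute their day counts.
Then 12 days into February 2024.
Total: 24 + 31 + 30 + 31 + 30 + 31 + 31 + 28 + 31 + 30 + 31 + 30 + 31 + 31 + 30 + 31 + 30 + 31 + 31 + 12 = 585.

585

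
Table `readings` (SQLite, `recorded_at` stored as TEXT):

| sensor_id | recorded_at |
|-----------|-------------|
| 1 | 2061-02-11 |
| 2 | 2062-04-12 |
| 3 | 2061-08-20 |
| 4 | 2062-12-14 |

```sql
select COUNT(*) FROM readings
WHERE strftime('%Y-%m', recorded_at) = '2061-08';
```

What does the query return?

1

Rows with year-month 2061-08: 2061-08-20 → 1.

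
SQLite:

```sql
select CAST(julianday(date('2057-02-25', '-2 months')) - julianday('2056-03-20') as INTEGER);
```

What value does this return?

280

Adding -2 months to 2057-02-25 gives 2056-12-25.
11 days remain in March 2056 after the 20th (31 − 20).
Full months from April 2056 through November 2056 contribute their day counts.
Then 25 days into December 2056.
Total: 11 + 30 + 31 + 30 + 31 + 31 + 30 + 31 + 30 + 25 = 280.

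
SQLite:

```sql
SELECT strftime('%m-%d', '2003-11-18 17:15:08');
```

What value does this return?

`%m-%d` extracts the month-day: 11-18.

11-18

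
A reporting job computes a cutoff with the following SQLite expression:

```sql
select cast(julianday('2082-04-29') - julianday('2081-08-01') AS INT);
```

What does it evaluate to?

30 days remain in August 2081 after the 1st (31 − 1).
Full months from September 2081 through March 2082 contribute their day counts.
Then 29 days into April 2082.
Total: 30 + 30 + 31 + 30 + 31 + 31 + 28 + 31 + 29 = 271.

271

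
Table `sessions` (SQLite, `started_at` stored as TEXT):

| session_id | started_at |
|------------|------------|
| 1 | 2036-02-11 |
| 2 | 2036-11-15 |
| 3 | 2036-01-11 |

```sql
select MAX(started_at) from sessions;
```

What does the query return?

2036-11-15

MAX over {2036-01-11, 2036-02-11, 2036-11-15}.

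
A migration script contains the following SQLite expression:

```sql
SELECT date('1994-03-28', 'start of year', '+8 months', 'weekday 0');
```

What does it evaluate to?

1994-09-04

`start of year` rewinds 1994-03-28 to 1994-01-01.
Adding +8 months to 1994-01-01 gives 1994-09-01.
`weekday 0` advances to the next Sunday; 1994-09-01 is a Thursday, so it moves forward to 1994-09-04.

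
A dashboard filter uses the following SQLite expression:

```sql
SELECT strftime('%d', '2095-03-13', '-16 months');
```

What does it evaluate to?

First apply '-16 months': 2095-03-13 → 2093-11-13.
`%d` extracts the 2-digit day of month: 13.

13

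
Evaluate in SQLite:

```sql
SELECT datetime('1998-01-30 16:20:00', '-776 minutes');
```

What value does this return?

776 minutes = 12h 56m; -776 minutes from 1998-01-30 16:20:00 is 1998-01-30 03:24:00.

1998-01-30 03:24:00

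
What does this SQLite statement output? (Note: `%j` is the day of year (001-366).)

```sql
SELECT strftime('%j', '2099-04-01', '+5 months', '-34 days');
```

210

First apply '+5 months', '-34 days': 2099-04-01 → 2099-07-29.
Day-of-year for 2099-07-29: days since 2099-01-01 inclusive = 210, zero-padded to 210.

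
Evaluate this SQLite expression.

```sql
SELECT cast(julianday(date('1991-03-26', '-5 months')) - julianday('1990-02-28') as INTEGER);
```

240

Adding -5 months to 1991-03-26 gives 1990-10-26.
0 days remain in February 1990 after the 28th (28 − 28).
Full months from March 1990 through September 1990 contribute their day counts.
Then 26 days into October 1990.
Total: 0 + 31 + 30 + 31 + 30 + 31 + 31 + 30 + 26 = 240.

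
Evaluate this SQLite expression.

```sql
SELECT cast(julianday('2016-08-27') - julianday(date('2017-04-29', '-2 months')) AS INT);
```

-186

Adding -2 months to 2017-04-29 targets 2017-02-29. February 2017 has only 28 days, so SQLite normalizes the 1-day overflow forward to 2017-03-01.
4 days remain in August 2016 after the 27th (31 − 27).
Full months from September 2016 through February 2017 contribute their day counts.
Then 1 day into March 2017.
Total: 4 + 30 + 31 + 30 + 31 + 31 + 28 + 1 = 186.
The subtraction is earlier − later, so the result is −186 → -186.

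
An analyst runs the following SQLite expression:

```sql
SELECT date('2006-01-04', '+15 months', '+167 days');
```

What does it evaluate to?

Adding +15 months to 2006-01-04 gives 2007-04-04.
Applying '+167 days' to 2007-04-04: counting 167 days forward gives 2007-09-18.

2007-09-18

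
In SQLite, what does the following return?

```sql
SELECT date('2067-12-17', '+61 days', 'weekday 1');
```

2068-02-20

Applying '+61 days' to 2067-12-17: counting 61 days forward gives 2068-02-16.
`weekday 1` advances to the next Monday; 2068-02-16 is a Thursday, so it moves forward to 2068-02-20.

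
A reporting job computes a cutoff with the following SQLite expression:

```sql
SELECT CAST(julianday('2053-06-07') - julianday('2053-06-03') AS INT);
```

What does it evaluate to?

Both dates are in June 2053: 7 − 3 = 4.

4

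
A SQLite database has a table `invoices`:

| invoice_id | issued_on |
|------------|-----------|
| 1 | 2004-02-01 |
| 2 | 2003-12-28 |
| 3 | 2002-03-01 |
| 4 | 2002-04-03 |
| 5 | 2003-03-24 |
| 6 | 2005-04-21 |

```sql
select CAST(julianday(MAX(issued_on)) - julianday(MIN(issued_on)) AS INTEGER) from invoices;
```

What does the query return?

1147

MIN = 2002-03-01, MAX = 2005-04-21.
30 days remain in March 2002 after the 1st (31 − 1).
Full months from April 2002 through March 2005 contribute their day counts.
Then 21 days into April 2005.
Total: 30 + 30 + 31 + 30 + 31 + 31 + 30 + 31 + 30 + 31 + 31 + 28 + 31 + 30 + 31 + 30 + 31 + 31 + 30 + 31 + 30 + 31 + 31 + 29 + 31 + 30 + 31 + 30 + 31 + 31 + 30 + 31 + 30 + 31 + 31 + 28 + 31 + 21 = 1147.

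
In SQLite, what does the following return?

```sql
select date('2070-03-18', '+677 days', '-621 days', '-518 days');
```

2068-12-11

Applying '+677 days' to 2070-03-18: counting 677 days forward gives 2072-01-24.
Applying '-621 days' to 2072-01-24: counting 621 days back gives 2070-05-13.
Applying '-518 days' to 2070-05-13: counting 518 days back gives 2068-12-11.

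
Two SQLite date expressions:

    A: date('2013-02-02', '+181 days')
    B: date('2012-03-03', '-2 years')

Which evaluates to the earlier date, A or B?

B

A = 2013-08-02.
B = 2010-03-03.
B is earlier.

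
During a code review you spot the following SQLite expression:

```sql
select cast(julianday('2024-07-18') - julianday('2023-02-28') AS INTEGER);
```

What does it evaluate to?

506

0 days remain in February 2023 after the 28th (28 − 28).
Full months from March 2023 through June 2024 contribute their day counts.
Then 18 days into July 2024.
Total: 0 + 31 + 30 + 31 + 30 + 31 + 31 + 30 + 31 + 30 + 31 + 31 + 29 + 31 + 30 + 31 + 30 + 18 = 506.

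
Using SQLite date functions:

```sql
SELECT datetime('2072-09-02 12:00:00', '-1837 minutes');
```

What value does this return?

1837 minutes = 30h 37m; -1837 minutes from 2072-09-02 12:00:00 is 2072-09-01 05:23:00 (crosses midnight).

2072-09-01 05:23:00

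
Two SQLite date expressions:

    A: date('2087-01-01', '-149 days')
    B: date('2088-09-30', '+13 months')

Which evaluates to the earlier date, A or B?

A

A = 2086-08-05.
B = 2089-10-30.
A is earlier.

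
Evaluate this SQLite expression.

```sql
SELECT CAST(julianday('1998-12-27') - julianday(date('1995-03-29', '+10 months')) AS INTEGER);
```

1063

Adding +10 months to 1995-03-29 gives 1996-01-29.
2 days remain in January 1996 after the 29th (31 − 29).
Full months from February 1996 through November 1998 contribute their day counts.
Then 27 days into December 1998.
Total: 2 + 29 + 31 + 30 + 31 + 30 + 31 + 31 + 30 + 31 + 30 + 31 + 31 + 28 + 31 + 30 + 31 + 30 + 31 + 31 + 30 + 31 + 30 + 31 + 31 + 28 + 31 + 30 + 31 + 30 + 31 + 31 + 30 + 31 + 30 + 27 = 1063.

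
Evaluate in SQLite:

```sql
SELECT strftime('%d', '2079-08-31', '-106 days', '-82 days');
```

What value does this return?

First apply '-106 days', '-82 days': 2079-08-31 → 2079-02-24.
`%d` extracts the 2-digit day of month: 24.

24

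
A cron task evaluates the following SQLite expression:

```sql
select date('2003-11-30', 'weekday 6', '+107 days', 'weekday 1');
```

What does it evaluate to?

`weekday 6` advances to the next Saturday; 2003-11-30 is a Sunday, so it moves forward to 2003-12-06.
Applying '+107 days' to 2003-12-06: counting 107 days forward gives 2004-03-22.
`weekday 1` advances to the next Monday; 2004-03-22 is already a Monday, so it stays at 2004-03-22.

2004-03-22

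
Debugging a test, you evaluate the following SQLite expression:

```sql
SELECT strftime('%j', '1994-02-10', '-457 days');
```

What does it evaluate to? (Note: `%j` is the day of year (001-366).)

First apply '-457 days': 1994-02-10 → 1992-11-10.
Day-of-year for 1992-11-10: days since 1992-01-01 inclusive = 315, zero-padded to 315.

315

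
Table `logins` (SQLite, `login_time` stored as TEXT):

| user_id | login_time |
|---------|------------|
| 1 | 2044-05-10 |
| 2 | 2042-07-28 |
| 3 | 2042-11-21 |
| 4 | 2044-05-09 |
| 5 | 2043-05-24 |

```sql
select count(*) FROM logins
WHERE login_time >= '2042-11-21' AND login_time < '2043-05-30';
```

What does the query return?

Rows in [2042-11-21, 2043-05-30): 2042-11-21, 2043-05-24 → 2 rows.

2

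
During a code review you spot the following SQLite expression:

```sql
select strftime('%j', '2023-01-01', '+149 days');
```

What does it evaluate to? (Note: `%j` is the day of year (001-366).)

First apply '+149 days': 2023-01-01 → 2023-05-30.
Day-of-year for 2023-05-30: days since 2023-01-01 inclusive = 150, zero-padded to 150.

150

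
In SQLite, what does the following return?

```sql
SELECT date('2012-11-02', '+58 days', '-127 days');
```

2012-08-25

Applying '+58 days' to 2012-11-02: counting 58 days forward gives 2012-12-30.
Applying '-127 days' to 2012-12-30: counting 127 days back gives 2012-08-25.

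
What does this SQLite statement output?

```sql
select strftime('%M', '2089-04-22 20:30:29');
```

`%M` extracts the 2-digit minute: 30.

30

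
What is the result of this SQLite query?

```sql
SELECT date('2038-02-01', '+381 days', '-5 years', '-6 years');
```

2028-02-17

Applying '+381 days' to 2038-02-01: counting 381 days forward gives 2039-02-17.
Adding -5 years to 2039-02-17 gives 2034-02-17.
Adding -6 years to 2034-02-17 gives 2028-02-17.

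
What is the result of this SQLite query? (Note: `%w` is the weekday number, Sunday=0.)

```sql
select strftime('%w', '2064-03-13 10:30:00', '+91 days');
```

4

First apply '+91 days': 2064-03-13 10:30:00 → 2064-06-12 10:30:00.
2064-06-12 is a Thursday; with Sunday=0 that is 4.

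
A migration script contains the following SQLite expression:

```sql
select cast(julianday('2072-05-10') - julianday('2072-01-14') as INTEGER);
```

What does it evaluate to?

17 days remain in January 2072 after the 14th (31 − 14).
February 2072: 29 days (leap year).
March 2072: 31 days.
April 2072: 30 days.
Then 10 days into May 2072.
Total: 17 + 29 + 31 + 30 + 10 = 117.

117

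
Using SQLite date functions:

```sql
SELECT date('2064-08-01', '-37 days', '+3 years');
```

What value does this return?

2067-06-25

Going back 1 day from 2064-08-01 reaches 2064-07-31 (last day of July, 31 days).
Going back 31 days from 2064-07-31 reaches 2064-06-30 (last day of June, 30 days).
Going back 5 days within June lands on 2064-06-25.
Adding +3 years to 2064-06-25 gives 2067-06-25.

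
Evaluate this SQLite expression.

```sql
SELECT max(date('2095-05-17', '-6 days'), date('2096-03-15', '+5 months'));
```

2096-08-15

date('2095-05-17', '-6 days') → 2095-05-11.
date('2096-03-15', '+5 months') → 2096-08-15.
Later of the two is 2096-08-15.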